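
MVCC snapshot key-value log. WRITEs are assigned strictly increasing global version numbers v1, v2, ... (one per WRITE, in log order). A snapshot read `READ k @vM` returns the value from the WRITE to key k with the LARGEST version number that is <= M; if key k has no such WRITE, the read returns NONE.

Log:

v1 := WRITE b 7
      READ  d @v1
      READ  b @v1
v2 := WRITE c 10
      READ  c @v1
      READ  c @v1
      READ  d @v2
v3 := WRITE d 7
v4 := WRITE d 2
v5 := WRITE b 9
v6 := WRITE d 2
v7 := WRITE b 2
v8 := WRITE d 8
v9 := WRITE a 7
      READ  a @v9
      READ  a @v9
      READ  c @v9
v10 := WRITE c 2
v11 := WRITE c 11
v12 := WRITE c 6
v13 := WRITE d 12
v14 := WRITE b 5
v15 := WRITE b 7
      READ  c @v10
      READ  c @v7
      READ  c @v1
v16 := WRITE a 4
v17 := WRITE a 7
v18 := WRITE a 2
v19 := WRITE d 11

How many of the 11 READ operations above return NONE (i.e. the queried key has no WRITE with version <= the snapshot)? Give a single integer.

v1: WRITE b=7  (b history now [(1, 7)])
READ d @v1: history=[] -> no version <= 1 -> NONE
READ b @v1: history=[(1, 7)] -> pick v1 -> 7
v2: WRITE c=10  (c history now [(2, 10)])
READ c @v1: history=[(2, 10)] -> no version <= 1 -> NONE
READ c @v1: history=[(2, 10)] -> no version <= 1 -> NONE
READ d @v2: history=[] -> no version <= 2 -> NONE
v3: WRITE d=7  (d history now [(3, 7)])
v4: WRITE d=2  (d history now [(3, 7), (4, 2)])
v5: WRITE b=9  (b history now [(1, 7), (5, 9)])
v6: WRITE d=2  (d history now [(3, 7), (4, 2), (6, 2)])
v7: WRITE b=2  (b history now [(1, 7), (5, 9), (7, 2)])
v8: WRITE d=8  (d history now [(3, 7), (4, 2), (6, 2), (8, 8)])
v9: WRITE a=7  (a history now [(9, 7)])
READ a @v9: history=[(9, 7)] -> pick v9 -> 7
READ a @v9: history=[(9, 7)] -> pick v9 -> 7
READ c @v9: history=[(2, 10)] -> pick v2 -> 10
v10: WRITE c=2  (c history now [(2, 10), (10, 2)])
v11: WRITE c=11  (c history now [(2, 10), (10, 2), (11, 11)])
v12: WRITE c=6  (c history now [(2, 10), (10, 2), (11, 11), (12, 6)])
v13: WRITE d=12  (d history now [(3, 7), (4, 2), (6, 2), (8, 8), (13, 12)])
v14: WRITE b=5  (b history now [(1, 7), (5, 9), (7, 2), (14, 5)])
v15: WRITE b=7  (b history now [(1, 7), (5, 9), (7, 2), (14, 5), (15, 7)])
READ c @v10: history=[(2, 10), (10, 2), (11, 11), (12, 6)] -> pick v10 -> 2
READ c @v7: history=[(2, 10), (10, 2), (11, 11), (12, 6)] -> pick v2 -> 10
READ c @v1: history=[(2, 10), (10, 2), (11, 11), (12, 6)] -> no version <= 1 -> NONE
v16: WRITE a=4  (a history now [(9, 7), (16, 4)])
v17: WRITE a=7  (a history now [(9, 7), (16, 4), (17, 7)])
v18: WRITE a=2  (a history now [(9, 7), (16, 4), (17, 7), (18, 2)])
v19: WRITE d=11  (d history now [(3, 7), (4, 2), (6, 2), (8, 8), (13, 12), (19, 11)])
Read results in order: ['NONE', '7', 'NONE', 'NONE', 'NONE', '7', '7', '10', '2', '10', 'NONE']
NONE count = 5

Answer: 5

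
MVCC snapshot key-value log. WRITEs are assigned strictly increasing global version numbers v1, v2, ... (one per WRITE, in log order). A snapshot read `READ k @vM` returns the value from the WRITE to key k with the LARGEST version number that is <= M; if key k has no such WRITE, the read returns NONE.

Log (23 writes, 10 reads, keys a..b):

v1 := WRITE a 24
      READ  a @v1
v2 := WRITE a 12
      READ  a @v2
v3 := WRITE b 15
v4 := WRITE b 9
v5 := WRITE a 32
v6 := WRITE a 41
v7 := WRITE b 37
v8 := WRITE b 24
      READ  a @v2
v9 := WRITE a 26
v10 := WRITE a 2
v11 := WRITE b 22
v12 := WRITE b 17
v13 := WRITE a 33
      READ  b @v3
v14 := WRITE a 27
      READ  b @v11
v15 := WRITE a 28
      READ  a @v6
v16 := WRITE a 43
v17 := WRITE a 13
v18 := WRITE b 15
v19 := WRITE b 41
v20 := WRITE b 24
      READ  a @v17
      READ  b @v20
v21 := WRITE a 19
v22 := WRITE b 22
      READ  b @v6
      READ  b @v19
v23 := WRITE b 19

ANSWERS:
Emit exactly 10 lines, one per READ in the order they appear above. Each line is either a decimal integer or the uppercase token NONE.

v1: WRITE a=24  (a history now [(1, 24)])
READ a @v1: history=[(1, 24)] -> pick v1 -> 24
v2: WRITE a=12  (a history now [(1, 24), (2, 12)])
READ a @v2: history=[(1, 24), (2, 12)] -> pick v2 -> 12
v3: WRITE b=15  (b history now [(3, 15)])
v4: WRITE b=9  (b history now [(3, 15), (4, 9)])
v5: WRITE a=32  (a history now [(1, 24), (2, 12), (5, 32)])
v6: WRITE a=41  (a history now [(1, 24), (2, 12), (5, 32), (6, 41)])
v7: WRITE b=37  (b history now [(3, 15), (4, 9), (7, 37)])
v8: WRITE b=24  (b history now [(3, 15), (4, 9), (7, 37), (8, 24)])
READ a @v2: history=[(1, 24), (2, 12), (5, 32), (6, 41)] -> pick v2 -> 12
v9: WRITE a=26  (a history now [(1, 24), (2, 12), (5, 32), (6, 41), (9, 26)])
v10: WRITE a=2  (a history now [(1, 24), (2, 12), (5, 32), (6, 41), (9, 26), (10, 2)])
v11: WRITE b=22  (b history now [(3, 15), (4, 9), (7, 37), (8, 24), (11, 22)])
v12: WRITE b=17  (b history now [(3, 15), (4, 9), (7, 37), (8, 24), (11, 22), (12, 17)])
v13: WRITE a=33  (a history now [(1, 24), (2, 12), (5, 32), (6, 41), (9, 26), (10, 2), (13, 33)])
READ b @v3: history=[(3, 15), (4, 9), (7, 37), (8, 24), (11, 22), (12, 17)] -> pick v3 -> 15
v14: WRITE a=27  (a history now [(1, 24), (2, 12), (5, 32), (6, 41), (9, 26), (10, 2), (13, 33), (14, 27)])
READ b @v11: history=[(3, 15), (4, 9), (7, 37), (8, 24), (11, 22), (12, 17)] -> pick v11 -> 22
v15: WRITE a=28  (a history now [(1, 24), (2, 12), (5, 32), (6, 41), (9, 26), (10, 2), (13, 33), (14, 27), (15, 28)])
READ a @v6: history=[(1, 24), (2, 12), (5, 32), (6, 41), (9, 26), (10, 2), (13, 33), (14, 27), (15, 28)] -> pick v6 -> 41
v16: WRITE a=43  (a history now [(1, 24), (2, 12), (5, 32), (6, 41), (9, 26), (10, 2), (13, 33), (14, 27), (15, 28), (16, 43)])
v17: WRITE a=13  (a history now [(1, 24), (2, 12), (5, 32), (6, 41), (9, 26), (10, 2), (13, 33), (14, 27), (15, 28), (16, 43), (17, 13)])
v18: WRITE b=15  (b history now [(3, 15), (4, 9), (7, 37), (8, 24), (11, 22), (12, 17), (18, 15)])
v19: WRITE b=41  (b history now [(3, 15), (4, 9), (7, 37), (8, 24), (11, 22), (12, 17), (18, 15), (19, 41)])
v20: WRITE b=24  (b history now [(3, 15), (4, 9), (7, 37), (8, 24), (11, 22), (12, 17), (18, 15), (19, 41), (20, 24)])
READ a @v17: history=[(1, 24), (2, 12), (5, 32), (6, 41), (9, 26), (10, 2), (13, 33), (14, 27), (15, 28), (16, 43), (17, 13)] -> pick v17 -> 13
READ b @v20: history=[(3, 15), (4, 9), (7, 37), (8, 24), (11, 22), (12, 17), (18, 15), (19, 41), (20, 24)] -> pick v20 -> 24
v21: WRITE a=19  (a history now [(1, 24), (2, 12), (5, 32), (6, 41), (9, 26), (10, 2), (13, 33), (14, 27), (15, 28), (16, 43), (17, 13), (21, 19)])
v22: WRITE b=22  (b history now [(3, 15), (4, 9), (7, 37), (8, 24), (11, 22), (12, 17), (18, 15), (19, 41), (20, 24), (22, 22)])
READ b @v6: history=[(3, 15), (4, 9), (7, 37), (8, 24), (11, 22), (12, 17), (18, 15), (19, 41), (20, 24), (22, 22)] -> pick v4 -> 9
READ b @v19: history=[(3, 15), (4, 9), (7, 37), (8, 24), (11, 22), (12, 17), (18, 15), (19, 41), (20, 24), (22, 22)] -> pick v19 -> 41
v23: WRITE b=19  (b history now [(3, 15), (4, 9), (7, 37), (8, 24), (11, 22), (12, 17), (18, 15), (19, 41), (20, 24), (22, 22), (23, 19)])

Answer: 24
12
12
15
22
41
13
24
9
41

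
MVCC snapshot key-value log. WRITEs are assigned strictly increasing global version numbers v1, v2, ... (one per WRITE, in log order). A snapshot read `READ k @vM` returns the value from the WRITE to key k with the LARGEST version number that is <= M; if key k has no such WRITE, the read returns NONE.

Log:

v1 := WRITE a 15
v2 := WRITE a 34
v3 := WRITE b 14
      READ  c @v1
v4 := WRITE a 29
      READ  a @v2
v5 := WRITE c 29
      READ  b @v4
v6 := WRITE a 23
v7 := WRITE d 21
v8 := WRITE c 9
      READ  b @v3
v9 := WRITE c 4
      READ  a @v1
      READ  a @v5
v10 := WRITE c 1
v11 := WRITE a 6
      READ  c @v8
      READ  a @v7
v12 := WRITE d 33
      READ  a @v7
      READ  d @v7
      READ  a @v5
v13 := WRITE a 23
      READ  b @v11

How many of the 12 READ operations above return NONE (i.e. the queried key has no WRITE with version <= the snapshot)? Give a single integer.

Answer: 1

Derivation:
v1: WRITE a=15  (a history now [(1, 15)])
v2: WRITE a=34  (a history now [(1, 15), (2, 34)])
v3: WRITE b=14  (b history now [(3, 14)])
READ c @v1: history=[] -> no version <= 1 -> NONE
v4: WRITE a=29  (a history now [(1, 15), (2, 34), (4, 29)])
READ a @v2: history=[(1, 15), (2, 34), (4, 29)] -> pick v2 -> 34
v5: WRITE c=29  (c history now [(5, 29)])
READ b @v4: history=[(3, 14)] -> pick v3 -> 14
v6: WRITE a=23  (a history now [(1, 15), (2, 34), (4, 29), (6, 23)])
v7: WRITE d=21  (d history now [(7, 21)])
v8: WRITE c=9  (c history now [(5, 29), (8, 9)])
READ b @v3: history=[(3, 14)] -> pick v3 -> 14
v9: WRITE c=4  (c history now [(5, 29), (8, 9), (9, 4)])
READ a @v1: history=[(1, 15), (2, 34), (4, 29), (6, 23)] -> pick v1 -> 15
READ a @v5: history=[(1, 15), (2, 34), (4, 29), (6, 23)] -> pick v4 -> 29
v10: WRITE c=1  (c history now [(5, 29), (8, 9), (9, 4), (10, 1)])
v11: WRITE a=6  (a history now [(1, 15), (2, 34), (4, 29), (6, 23), (11, 6)])
READ c @v8: history=[(5, 29), (8, 9), (9, 4), (10, 1)] -> pick v8 -> 9
READ a @v7: history=[(1, 15), (2, 34), (4, 29), (6, 23), (11, 6)] -> pick v6 -> 23
v12: WRITE d=33  (d history now [(7, 21), (12, 33)])
READ a @v7: history=[(1, 15), (2, 34), (4, 29), (6, 23), (11, 6)] -> pick v6 -> 23
READ d @v7: history=[(7, 21), (12, 33)] -> pick v7 -> 21
READ a @v5: history=[(1, 15), (2, 34), (4, 29), (6, 23), (11, 6)] -> pick v4 -> 29
v13: WRITE a=23  (a history now [(1, 15), (2, 34), (4, 29), (6, 23), (11, 6), (13, 23)])
READ b @v11: history=[(3, 14)] -> pick v3 -> 14
Read results in order: ['NONE', '34', '14', '14', '15', '29', '9', '23', '23', '21', '29', '14']
NONE count = 1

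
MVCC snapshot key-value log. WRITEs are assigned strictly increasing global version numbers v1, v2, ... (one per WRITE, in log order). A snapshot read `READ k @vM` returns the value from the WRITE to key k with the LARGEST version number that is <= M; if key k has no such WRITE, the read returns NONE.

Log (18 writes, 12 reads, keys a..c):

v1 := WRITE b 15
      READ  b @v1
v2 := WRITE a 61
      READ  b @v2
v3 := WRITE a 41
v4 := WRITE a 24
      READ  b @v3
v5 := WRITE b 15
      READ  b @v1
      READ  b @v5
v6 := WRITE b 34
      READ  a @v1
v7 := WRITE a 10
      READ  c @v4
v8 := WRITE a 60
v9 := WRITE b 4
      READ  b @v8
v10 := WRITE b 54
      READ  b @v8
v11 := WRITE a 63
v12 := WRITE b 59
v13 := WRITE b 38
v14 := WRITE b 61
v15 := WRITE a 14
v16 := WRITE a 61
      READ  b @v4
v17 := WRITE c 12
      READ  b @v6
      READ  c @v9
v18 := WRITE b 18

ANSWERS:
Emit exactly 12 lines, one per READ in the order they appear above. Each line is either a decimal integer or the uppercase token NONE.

v1: WRITE b=15  (b history now [(1, 15)])
READ b @v1: history=[(1, 15)] -> pick v1 -> 15
v2: WRITE a=61  (a history now [(2, 61)])
READ b @v2: history=[(1, 15)] -> pick v1 -> 15
v3: WRITE a=41  (a history now [(2, 61), (3, 41)])
v4: WRITE a=24  (a history now [(2, 61), (3, 41), (4, 24)])
READ b @v3: history=[(1, 15)] -> pick v1 -> 15
v5: WRITE b=15  (b history now [(1, 15), (5, 15)])
READ b @v1: history=[(1, 15), (5, 15)] -> pick v1 -> 15
READ b @v5: history=[(1, 15), (5, 15)] -> pick v5 -> 15
v6: WRITE b=34  (b history now [(1, 15), (5, 15), (6, 34)])
READ a @v1: history=[(2, 61), (3, 41), (4, 24)] -> no version <= 1 -> NONE
v7: WRITE a=10  (a history now [(2, 61), (3, 41), (4, 24), (7, 10)])
READ c @v4: history=[] -> no version <= 4 -> NONE
v8: WRITE a=60  (a history now [(2, 61), (3, 41), (4, 24), (7, 10), (8, 60)])
v9: WRITE b=4  (b history now [(1, 15), (5, 15), (6, 34), (9, 4)])
READ b @v8: history=[(1, 15), (5, 15), (6, 34), (9, 4)] -> pick v6 -> 34
v10: WRITE b=54  (b history now [(1, 15), (5, 15), (6, 34), (9, 4), (10, 54)])
READ b @v8: history=[(1, 15), (5, 15), (6, 34), (9, 4), (10, 54)] -> pick v6 -> 34
v11: WRITE a=63  (a history now [(2, 61), (3, 41), (4, 24), (7, 10), (8, 60), (11, 63)])
v12: WRITE b=59  (b history now [(1, 15), (5, 15), (6, 34), (9, 4), (10, 54), (12, 59)])
v13: WRITE b=38  (b history now [(1, 15), (5, 15), (6, 34), (9, 4), (10, 54), (12, 59), (13, 38)])
v14: WRITE b=61  (b history now [(1, 15), (5, 15), (6, 34), (9, 4), (10, 54), (12, 59), (13, 38), (14, 61)])
v15: WRITE a=14  (a history now [(2, 61), (3, 41), (4, 24), (7, 10), (8, 60), (11, 63), (15, 14)])
v16: WRITE a=61  (a history now [(2, 61), (3, 41), (4, 24), (7, 10), (8, 60), (11, 63), (15, 14), (16, 61)])
READ b @v4: history=[(1, 15), (5, 15), (6, 34), (9, 4), (10, 54), (12, 59), (13, 38), (14, 61)] -> pick v1 -> 15
v17: WRITE c=12  (c history now [(17, 12)])
READ b @v6: history=[(1, 15), (5, 15), (6, 34), (9, 4), (10, 54), (12, 59), (13, 38), (14, 61)] -> pick v6 -> 34
READ c @v9: history=[(17, 12)] -> no version <= 9 -> NONE
v18: WRITE b=18  (b history now [(1, 15), (5, 15), (6, 34), (9, 4), (10, 54), (12, 59), (13, 38), (14, 61), (18, 18)])

Answer: 15
15
15
15
15
NONE
NONE
34
34
15
34
NONE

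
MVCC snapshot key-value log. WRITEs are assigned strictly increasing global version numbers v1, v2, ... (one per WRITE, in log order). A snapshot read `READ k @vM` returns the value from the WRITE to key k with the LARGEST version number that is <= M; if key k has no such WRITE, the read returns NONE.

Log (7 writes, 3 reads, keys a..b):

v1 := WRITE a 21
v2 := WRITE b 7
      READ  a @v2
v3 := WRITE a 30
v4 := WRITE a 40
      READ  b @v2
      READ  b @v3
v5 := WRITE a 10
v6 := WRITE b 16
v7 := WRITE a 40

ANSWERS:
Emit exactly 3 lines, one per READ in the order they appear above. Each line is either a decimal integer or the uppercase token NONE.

v1: WRITE a=21  (a history now [(1, 21)])
v2: WRITE b=7  (b history now [(2, 7)])
READ a @v2: history=[(1, 21)] -> pick v1 -> 21
v3: WRITE a=30  (a history now [(1, 21), (3, 30)])
v4: WRITE a=40  (a history now [(1, 21), (3, 30), (4, 40)])
READ b @v2: history=[(2, 7)] -> pick v2 -> 7
READ b @v3: history=[(2, 7)] -> pick v2 -> 7
v5: WRITE a=10  (a history now [(1, 21), (3, 30), (4, 40), (5, 10)])
v6: WRITE b=16  (b history now [(2, 7), (6, 16)])
v7: WRITE a=40  (a history now [(1, 21), (3, 30), (4, 40), (5, 10), (7, 40)])

Answer: 21
7
7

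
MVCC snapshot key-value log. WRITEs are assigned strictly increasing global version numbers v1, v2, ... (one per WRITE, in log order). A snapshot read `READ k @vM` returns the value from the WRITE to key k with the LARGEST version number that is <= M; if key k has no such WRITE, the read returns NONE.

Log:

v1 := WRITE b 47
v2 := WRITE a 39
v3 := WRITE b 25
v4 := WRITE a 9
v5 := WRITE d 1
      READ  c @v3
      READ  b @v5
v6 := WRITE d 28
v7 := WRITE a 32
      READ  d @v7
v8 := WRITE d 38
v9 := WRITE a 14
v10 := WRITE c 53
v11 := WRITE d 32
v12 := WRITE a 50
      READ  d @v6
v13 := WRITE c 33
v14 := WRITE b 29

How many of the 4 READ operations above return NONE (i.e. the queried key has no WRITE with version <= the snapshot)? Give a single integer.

Answer: 1

Derivation:
v1: WRITE b=47  (b history now [(1, 47)])
v2: WRITE a=39  (a history now [(2, 39)])
v3: WRITE b=25  (b history now [(1, 47), (3, 25)])
v4: WRITE a=9  (a history now [(2, 39), (4, 9)])
v5: WRITE d=1  (d history now [(5, 1)])
READ c @v3: history=[] -> no version <= 3 -> NONE
READ b @v5: history=[(1, 47), (3, 25)] -> pick v3 -> 25
v6: WRITE d=28  (d history now [(5, 1), (6, 28)])
v7: WRITE a=32  (a history now [(2, 39), (4, 9), (7, 32)])
READ d @v7: history=[(5, 1), (6, 28)] -> pick v6 -> 28
v8: WRITE d=38  (d history now [(5, 1), (6, 28), (8, 38)])
v9: WRITE a=14  (a history now [(2, 39), (4, 9), (7, 32), (9, 14)])
v10: WRITE c=53  (c history now [(10, 53)])
v11: WRITE d=32  (d history now [(5, 1), (6, 28), (8, 38), (11, 32)])
v12: WRITE a=50  (a history now [(2, 39), (4, 9), (7, 32), (9, 14), (12, 50)])
READ d @v6: history=[(5, 1), (6, 28), (8, 38), (11, 32)] -> pick v6 -> 28
v13: WRITE c=33  (c history now [(10, 53), (13, 33)])
v14: WRITE b=29  (b history now [(1, 47), (3, 25), (14, 29)])
Read results in order: ['NONE', '25', '28', '28']
NONE count = 1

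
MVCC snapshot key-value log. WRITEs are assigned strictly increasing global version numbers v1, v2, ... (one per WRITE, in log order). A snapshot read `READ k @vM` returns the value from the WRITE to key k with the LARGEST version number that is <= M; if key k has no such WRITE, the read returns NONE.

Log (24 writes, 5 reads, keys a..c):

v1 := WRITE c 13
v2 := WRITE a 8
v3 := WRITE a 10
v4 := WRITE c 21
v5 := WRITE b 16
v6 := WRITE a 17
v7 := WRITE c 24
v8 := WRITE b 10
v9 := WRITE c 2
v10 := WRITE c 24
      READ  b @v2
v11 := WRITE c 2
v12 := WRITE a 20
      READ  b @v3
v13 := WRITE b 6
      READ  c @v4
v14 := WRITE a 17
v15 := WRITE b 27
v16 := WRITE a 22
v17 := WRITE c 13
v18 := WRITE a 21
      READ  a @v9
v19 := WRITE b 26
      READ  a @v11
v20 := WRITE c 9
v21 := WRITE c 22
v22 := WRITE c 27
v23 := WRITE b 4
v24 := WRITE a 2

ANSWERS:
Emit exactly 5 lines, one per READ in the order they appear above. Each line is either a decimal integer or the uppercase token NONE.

Answer: NONE
NONE
21
17
17

Derivation:
v1: WRITE c=13  (c history now [(1, 13)])
v2: WRITE a=8  (a history now [(2, 8)])
v3: WRITE a=10  (a history now [(2, 8), (3, 10)])
v4: WRITE c=21  (c history now [(1, 13), (4, 21)])
v5: WRITE b=16  (b history now [(5, 16)])
v6: WRITE a=17  (a history now [(2, 8), (3, 10), (6, 17)])
v7: WRITE c=24  (c history now [(1, 13), (4, 21), (7, 24)])
v8: WRITE b=10  (b history now [(5, 16), (8, 10)])
v9: WRITE c=2  (c history now [(1, 13), (4, 21), (7, 24), (9, 2)])
v10: WRITE c=24  (c history now [(1, 13), (4, 21), (7, 24), (9, 2), (10, 24)])
READ b @v2: history=[(5, 16), (8, 10)] -> no version <= 2 -> NONE
v11: WRITE c=2  (c history now [(1, 13), (4, 21), (7, 24), (9, 2), (10, 24), (11, 2)])
v12: WRITE a=20  (a history now [(2, 8), (3, 10), (6, 17), (12, 20)])
READ b @v3: history=[(5, 16), (8, 10)] -> no version <= 3 -> NONE
v13: WRITE b=6  (b history now [(5, 16), (8, 10), (13, 6)])
READ c @v4: history=[(1, 13), (4, 21), (7, 24), (9, 2), (10, 24), (11, 2)] -> pick v4 -> 21
v14: WRITE a=17  (a history now [(2, 8), (3, 10), (6, 17), (12, 20), (14, 17)])
v15: WRITE b=27  (b history now [(5, 16), (8, 10), (13, 6), (15, 27)])
v16: WRITE a=22  (a history now [(2, 8), (3, 10), (6, 17), (12, 20), (14, 17), (16, 22)])
v17: WRITE c=13  (c history now [(1, 13), (4, 21), (7, 24), (9, 2), (10, 24), (11, 2), (17, 13)])
v18: WRITE a=21  (a history now [(2, 8), (3, 10), (6, 17), (12, 20), (14, 17), (16, 22), (18, 21)])
READ a @v9: history=[(2, 8), (3, 10), (6, 17), (12, 20), (14, 17), (16, 22), (18, 21)] -> pick v6 -> 17
v19: WRITE b=26  (b history now [(5, 16), (8, 10), (13, 6), (15, 27), (19, 26)])
READ a @v11: history=[(2, 8), (3, 10), (6, 17), (12, 20), (14, 17), (16, 22), (18, 21)] -> pick v6 -> 17
v20: WRITE c=9  (c history now [(1, 13), (4, 21), (7, 24), (9, 2), (10, 24), (11, 2), (17, 13), (20, 9)])
v21: WRITE c=22  (c history now [(1, 13), (4, 21), (7, 24), (9, 2), (10, 24), (11, 2), (17, 13), (20, 9), (21, 22)])
v22: WRITE c=27  (c history now [(1, 13), (4, 21), (7, 24), (9, 2), (10, 24), (11, 2), (17, 13), (20, 9), (21, 22), (22, 27)])
v23: WRITE b=4  (b history now [(5, 16), (8, 10), (13, 6), (15, 27), (19, 26), (23, 4)])
v24: WRITE a=2  (a history now [(2, 8), (3, 10), (6, 17), (12, 20), (14, 17), (16, 22), (18, 21), (24, 2)])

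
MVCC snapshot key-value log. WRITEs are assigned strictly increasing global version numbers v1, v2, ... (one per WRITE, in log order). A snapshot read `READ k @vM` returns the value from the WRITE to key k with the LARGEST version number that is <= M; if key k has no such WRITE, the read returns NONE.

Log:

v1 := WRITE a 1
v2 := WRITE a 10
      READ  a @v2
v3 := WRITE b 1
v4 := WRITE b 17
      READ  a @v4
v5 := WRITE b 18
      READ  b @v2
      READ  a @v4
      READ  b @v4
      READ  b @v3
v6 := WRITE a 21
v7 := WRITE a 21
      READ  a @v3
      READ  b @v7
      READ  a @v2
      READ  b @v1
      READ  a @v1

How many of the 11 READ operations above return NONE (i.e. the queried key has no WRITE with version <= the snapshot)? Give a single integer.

v1: WRITE a=1  (a history now [(1, 1)])
v2: WRITE a=10  (a history now [(1, 1), (2, 10)])
READ a @v2: history=[(1, 1), (2, 10)] -> pick v2 -> 10
v3: WRITE b=1  (b history now [(3, 1)])
v4: WRITE b=17  (b history now [(3, 1), (4, 17)])
READ a @v4: history=[(1, 1), (2, 10)] -> pick v2 -> 10
v5: WRITE b=18  (b history now [(3, 1), (4, 17), (5, 18)])
READ b @v2: history=[(3, 1), (4, 17), (5, 18)] -> no version <= 2 -> NONE
READ a @v4: history=[(1, 1), (2, 10)] -> pick v2 -> 10
READ b @v4: history=[(3, 1), (4, 17), (5, 18)] -> pick v4 -> 17
READ b @v3: history=[(3, 1), (4, 17), (5, 18)] -> pick v3 -> 1
v6: WRITE a=21  (a history now [(1, 1), (2, 10), (6, 21)])
v7: WRITE a=21  (a history now [(1, 1), (2, 10), (6, 21), (7, 21)])
READ a @v3: history=[(1, 1), (2, 10), (6, 21), (7, 21)] -> pick v2 -> 10
READ b @v7: history=[(3, 1), (4, 17), (5, 18)] -> pick v5 -> 18
READ a @v2: history=[(1, 1), (2, 10), (6, 21), (7, 21)] -> pick v2 -> 10
READ b @v1: history=[(3, 1), (4, 17), (5, 18)] -> no version <= 1 -> NONE
READ a @v1: history=[(1, 1), (2, 10), (6, 21), (7, 21)] -> pick v1 -> 1
Read results in order: ['10', '10', 'NONE', '10', '17', '1', '10', '18', '10', 'NONE', '1']
NONE count = 2

Answer: 2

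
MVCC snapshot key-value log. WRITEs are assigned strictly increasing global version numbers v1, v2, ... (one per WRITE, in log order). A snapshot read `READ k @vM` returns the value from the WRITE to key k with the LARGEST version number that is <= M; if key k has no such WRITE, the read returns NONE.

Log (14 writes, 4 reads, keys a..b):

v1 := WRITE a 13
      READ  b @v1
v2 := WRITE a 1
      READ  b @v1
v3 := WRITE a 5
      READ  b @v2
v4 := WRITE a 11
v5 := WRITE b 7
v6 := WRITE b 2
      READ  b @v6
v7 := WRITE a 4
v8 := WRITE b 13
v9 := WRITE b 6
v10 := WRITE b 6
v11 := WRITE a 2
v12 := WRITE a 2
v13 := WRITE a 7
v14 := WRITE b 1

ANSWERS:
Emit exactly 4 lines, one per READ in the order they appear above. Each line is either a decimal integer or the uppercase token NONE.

v1: WRITE a=13  (a history now [(1, 13)])
READ b @v1: history=[] -> no version <= 1 -> NONE
v2: WRITE a=1  (a history now [(1, 13), (2, 1)])
READ b @v1: history=[] -> no version <= 1 -> NONE
v3: WRITE a=5  (a history now [(1, 13), (2, 1), (3, 5)])
READ b @v2: history=[] -> no version <= 2 -> NONE
v4: WRITE a=11  (a history now [(1, 13), (2, 1), (3, 5), (4, 11)])
v5: WRITE b=7  (b history now [(5, 7)])
v6: WRITE b=2  (b history now [(5, 7), (6, 2)])
READ b @v6: history=[(5, 7), (6, 2)] -> pick v6 -> 2
v7: WRITE a=4  (a history now [(1, 13), (2, 1), (3, 5), (4, 11), (7, 4)])
v8: WRITE b=13  (b history now [(5, 7), (6, 2), (8, 13)])
v9: WRITE b=6  (b history now [(5, 7), (6, 2), (8, 13), (9, 6)])
v10: WRITE b=6  (b history now [(5, 7), (6, 2), (8, 13), (9, 6), (10, 6)])
v11: WRITE a=2  (a history now [(1, 13), (2, 1), (3, 5), (4, 11), (7, 4), (11, 2)])
v12: WRITE a=2  (a history now [(1, 13), (2, 1), (3, 5), (4, 11), (7, 4), (11, 2), (12, 2)])
v13: WRITE a=7  (a history now [(1, 13), (2, 1), (3, 5), (4, 11), (7, 4), (11, 2), (12, 2), (13, 7)])
v14: WRITE b=1  (b history now [(5, 7), (6, 2), (8, 13), (9, 6), (10, 6), (14, 1)])

Answer: NONE
NONE
NONE
2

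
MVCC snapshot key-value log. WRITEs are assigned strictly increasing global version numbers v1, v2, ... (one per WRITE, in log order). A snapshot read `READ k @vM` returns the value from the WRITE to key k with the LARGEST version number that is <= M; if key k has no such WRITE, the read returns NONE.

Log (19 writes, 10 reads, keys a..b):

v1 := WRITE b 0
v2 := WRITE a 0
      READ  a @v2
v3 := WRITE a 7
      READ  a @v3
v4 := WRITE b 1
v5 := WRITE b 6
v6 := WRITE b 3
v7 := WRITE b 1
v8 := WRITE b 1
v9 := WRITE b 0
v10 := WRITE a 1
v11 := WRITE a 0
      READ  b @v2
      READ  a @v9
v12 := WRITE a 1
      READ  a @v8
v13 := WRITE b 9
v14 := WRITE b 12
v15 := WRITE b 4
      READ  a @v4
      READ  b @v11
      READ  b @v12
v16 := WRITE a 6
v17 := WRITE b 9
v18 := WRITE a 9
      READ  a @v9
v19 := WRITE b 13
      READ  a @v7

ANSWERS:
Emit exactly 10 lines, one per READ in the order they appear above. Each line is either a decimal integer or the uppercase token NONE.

Answer: 0
7
0
7
7
7
0
0
7
7

Derivation:
v1: WRITE b=0  (b history now [(1, 0)])
v2: WRITE a=0  (a history now [(2, 0)])
READ a @v2: history=[(2, 0)] -> pick v2 -> 0
v3: WRITE a=7  (a history now [(2, 0), (3, 7)])
READ a @v3: history=[(2, 0), (3, 7)] -> pick v3 -> 7
v4: WRITE b=1  (b history now [(1, 0), (4, 1)])
v5: WRITE b=6  (b history now [(1, 0), (4, 1), (5, 6)])
v6: WRITE b=3  (b history now [(1, 0), (4, 1), (5, 6), (6, 3)])
v7: WRITE b=1  (b history now [(1, 0), (4, 1), (5, 6), (6, 3), (7, 1)])
v8: WRITE b=1  (b history now [(1, 0), (4, 1), (5, 6), (6, 3), (7, 1), (8, 1)])
v9: WRITE b=0  (b history now [(1, 0), (4, 1), (5, 6), (6, 3), (7, 1), (8, 1), (9, 0)])
v10: WRITE a=1  (a history now [(2, 0), (3, 7), (10, 1)])
v11: WRITE a=0  (a history now [(2, 0), (3, 7), (10, 1), (11, 0)])
READ b @v2: history=[(1, 0), (4, 1), (5, 6), (6, 3), (7, 1), (8, 1), (9, 0)] -> pick v1 -> 0
READ a @v9: history=[(2, 0), (3, 7), (10, 1), (11, 0)] -> pick v3 -> 7
v12: WRITE a=1  (a history now [(2, 0), (3, 7), (10, 1), (11, 0), (12, 1)])
READ a @v8: history=[(2, 0), (3, 7), (10, 1), (11, 0), (12, 1)] -> pick v3 -> 7
v13: WRITE b=9  (b history now [(1, 0), (4, 1), (5, 6), (6, 3), (7, 1), (8, 1), (9, 0), (13, 9)])
v14: WRITE b=12  (b history now [(1, 0), (4, 1), (5, 6), (6, 3), (7, 1), (8, 1), (9, 0), (13, 9), (14, 12)])
v15: WRITE b=4  (b history now [(1, 0), (4, 1), (5, 6), (6, 3), (7, 1), (8, 1), (9, 0), (13, 9), (14, 12), (15, 4)])
READ a @v4: history=[(2, 0), (3, 7), (10, 1), (11, 0), (12, 1)] -> pick v3 -> 7
READ b @v11: history=[(1, 0), (4, 1), (5, 6), (6, 3), (7, 1), (8, 1), (9, 0), (13, 9), (14, 12), (15, 4)] -> pick v9 -> 0
READ b @v12: history=[(1, 0), (4, 1), (5, 6), (6, 3), (7, 1), (8, 1), (9, 0), (13, 9), (14, 12), (15, 4)] -> pick v9 -> 0
v16: WRITE a=6  (a history now [(2, 0), (3, 7), (10, 1), (11, 0), (12, 1), (16, 6)])
v17: WRITE b=9  (b history now [(1, 0), (4, 1), (5, 6), (6, 3), (7, 1), (8, 1), (9, 0), (13, 9), (14, 12), (15, 4), (17, 9)])
v18: WRITE a=9  (a history now [(2, 0), (3, 7), (10, 1), (11, 0), (12, 1), (16, 6), (18, 9)])
READ a @v9: history=[(2, 0), (3, 7), (10, 1), (11, 0), (12, 1), (16, 6), (18, 9)] -> pick v3 -> 7
v19: WRITE b=13  (b history now [(1, 0), (4, 1), (5, 6), (6, 3), (7, 1), (8, 1), (9, 0), (13, 9), (14, 12), (15, 4), (17, 9), (19, 13)])
READ a @v7: history=[(2, 0), (3, 7), (10, 1), (11, 0), (12, 1), (16, 6), (18, 9)] -> pick v3 -> 7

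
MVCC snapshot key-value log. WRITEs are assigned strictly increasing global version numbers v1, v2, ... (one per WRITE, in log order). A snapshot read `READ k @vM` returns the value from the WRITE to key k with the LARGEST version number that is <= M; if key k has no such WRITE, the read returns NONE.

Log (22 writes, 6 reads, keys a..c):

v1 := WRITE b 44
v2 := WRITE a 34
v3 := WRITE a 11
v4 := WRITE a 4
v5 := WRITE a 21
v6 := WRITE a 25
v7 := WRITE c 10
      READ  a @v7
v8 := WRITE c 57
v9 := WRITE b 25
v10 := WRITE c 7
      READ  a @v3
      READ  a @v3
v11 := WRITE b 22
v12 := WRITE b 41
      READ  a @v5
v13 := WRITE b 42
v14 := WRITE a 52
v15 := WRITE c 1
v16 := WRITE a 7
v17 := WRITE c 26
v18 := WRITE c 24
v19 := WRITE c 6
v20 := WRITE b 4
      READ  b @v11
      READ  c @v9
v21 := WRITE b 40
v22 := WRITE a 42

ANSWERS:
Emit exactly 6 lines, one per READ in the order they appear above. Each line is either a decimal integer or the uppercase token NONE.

v1: WRITE b=44  (b history now [(1, 44)])
v2: WRITE a=34  (a history now [(2, 34)])
v3: WRITE a=11  (a history now [(2, 34), (3, 11)])
v4: WRITE a=4  (a history now [(2, 34), (3, 11), (4, 4)])
v5: WRITE a=21  (a history now [(2, 34), (3, 11), (4, 4), (5, 21)])
v6: WRITE a=25  (a history now [(2, 34), (3, 11), (4, 4), (5, 21), (6, 25)])
v7: WRITE c=10  (c history now [(7, 10)])
READ a @v7: history=[(2, 34), (3, 11), (4, 4), (5, 21), (6, 25)] -> pick v6 -> 25
v8: WRITE c=57  (c history now [(7, 10), (8, 57)])
v9: WRITE b=25  (b history now [(1, 44), (9, 25)])
v10: WRITE c=7  (c history now [(7, 10), (8, 57), (10, 7)])
READ a @v3: history=[(2, 34), (3, 11), (4, 4), (5, 21), (6, 25)] -> pick v3 -> 11
READ a @v3: history=[(2, 34), (3, 11), (4, 4), (5, 21), (6, 25)] -> pick v3 -> 11
v11: WRITE b=22  (b history now [(1, 44), (9, 25), (11, 22)])
v12: WRITE b=41  (b history now [(1, 44), (9, 25), (11, 22), (12, 41)])
READ a @v5: history=[(2, 34), (3, 11), (4, 4), (5, 21), (6, 25)] -> pick v5 -> 21
v13: WRITE b=42  (b history now [(1, 44), (9, 25), (11, 22), (12, 41), (13, 42)])
v14: WRITE a=52  (a history now [(2, 34), (3, 11), (4, 4), (5, 21), (6, 25), (14, 52)])
v15: WRITE c=1  (c history now [(7, 10), (8, 57), (10, 7), (15, 1)])
v16: WRITE a=7  (a history now [(2, 34), (3, 11), (4, 4), (5, 21), (6, 25), (14, 52), (16, 7)])
v17: WRITE c=26  (c history now [(7, 10), (8, 57), (10, 7), (15, 1), (17, 26)])
v18: WRITE c=24  (c history now [(7, 10), (8, 57), (10, 7), (15, 1), (17, 26), (18, 24)])
v19: WRITE c=6  (c history now [(7, 10), (8, 57), (10, 7), (15, 1), (17, 26), (18, 24), (19, 6)])
v20: WRITE b=4  (b history now [(1, 44), (9, 25), (11, 22), (12, 41), (13, 42), (20, 4)])
READ b @v11: history=[(1, 44), (9, 25), (11, 22), (12, 41), (13, 42), (20, 4)] -> pick v11 -> 22
READ c @v9: history=[(7, 10), (8, 57), (10, 7), (15, 1), (17, 26), (18, 24), (19, 6)] -> pick v8 -> 57
v21: WRITE b=40  (b history now [(1, 44), (9, 25), (11, 22), (12, 41), (13, 42), (20, 4), (21, 40)])
v22: WRITE a=42  (a history now [(2, 34), (3, 11), (4, 4), (5, 21), (6, 25), (14, 52), (16, 7), (22, 42)])

Answer: 25
11
11
21
22
57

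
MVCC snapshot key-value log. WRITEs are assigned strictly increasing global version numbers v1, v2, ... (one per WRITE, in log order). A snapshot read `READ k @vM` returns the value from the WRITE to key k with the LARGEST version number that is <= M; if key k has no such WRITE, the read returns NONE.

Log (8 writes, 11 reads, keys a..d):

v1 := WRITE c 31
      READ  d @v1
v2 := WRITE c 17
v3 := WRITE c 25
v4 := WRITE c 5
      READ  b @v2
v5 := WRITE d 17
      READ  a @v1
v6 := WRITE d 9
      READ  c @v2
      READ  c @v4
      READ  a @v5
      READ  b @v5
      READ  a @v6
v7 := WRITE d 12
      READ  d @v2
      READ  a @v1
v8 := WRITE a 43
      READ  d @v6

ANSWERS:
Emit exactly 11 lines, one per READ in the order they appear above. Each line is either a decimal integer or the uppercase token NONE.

Answer: NONE
NONE
NONE
17
5
NONE
NONE
NONE
NONE
NONE
9

Derivation:
v1: WRITE c=31  (c history now [(1, 31)])
READ d @v1: history=[] -> no version <= 1 -> NONE
v2: WRITE c=17  (c history now [(1, 31), (2, 17)])
v3: WRITE c=25  (c history now [(1, 31), (2, 17), (3, 25)])
v4: WRITE c=5  (c history now [(1, 31), (2, 17), (3, 25), (4, 5)])
READ b @v2: history=[] -> no version <= 2 -> NONE
v5: WRITE d=17  (d history now [(5, 17)])
READ a @v1: history=[] -> no version <= 1 -> NONE
v6: WRITE d=9  (d history now [(5, 17), (6, 9)])
READ c @v2: history=[(1, 31), (2, 17), (3, 25), (4, 5)] -> pick v2 -> 17
READ c @v4: history=[(1, 31), (2, 17), (3, 25), (4, 5)] -> pick v4 -> 5
READ a @v5: history=[] -> no version <= 5 -> NONE
READ b @v5: history=[] -> no version <= 5 -> NONE
READ a @v6: history=[] -> no version <= 6 -> NONE
v7: WRITE d=12  (d history now [(5, 17), (6, 9), (7, 12)])
READ d @v2: history=[(5, 17), (6, 9), (7, 12)] -> no version <= 2 -> NONE
READ a @v1: history=[] -> no version <= 1 -> NONE
v8: WRITE a=43  (a history now [(8, 43)])
READ d @v6: history=[(5, 17), (6, 9), (7, 12)] -> pick v6 -> 9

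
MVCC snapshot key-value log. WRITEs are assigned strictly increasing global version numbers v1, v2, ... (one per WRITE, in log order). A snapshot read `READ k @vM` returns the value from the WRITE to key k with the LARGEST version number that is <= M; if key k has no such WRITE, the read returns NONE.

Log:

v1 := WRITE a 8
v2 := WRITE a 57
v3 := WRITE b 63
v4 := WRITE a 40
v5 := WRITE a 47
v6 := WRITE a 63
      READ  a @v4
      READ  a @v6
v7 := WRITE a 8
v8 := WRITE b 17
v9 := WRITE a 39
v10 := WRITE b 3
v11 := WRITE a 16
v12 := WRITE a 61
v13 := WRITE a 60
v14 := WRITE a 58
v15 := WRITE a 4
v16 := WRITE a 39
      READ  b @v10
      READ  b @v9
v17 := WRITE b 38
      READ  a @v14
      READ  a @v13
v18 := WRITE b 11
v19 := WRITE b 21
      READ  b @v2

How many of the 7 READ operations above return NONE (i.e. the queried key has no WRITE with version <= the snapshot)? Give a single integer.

Answer: 1

Derivation:
v1: WRITE a=8  (a history now [(1, 8)])
v2: WRITE a=57  (a history now [(1, 8), (2, 57)])
v3: WRITE b=63  (b history now [(3, 63)])
v4: WRITE a=40  (a history now [(1, 8), (2, 57), (4, 40)])
v5: WRITE a=47  (a history now [(1, 8), (2, 57), (4, 40), (5, 47)])
v6: WRITE a=63  (a history now [(1, 8), (2, 57), (4, 40), (5, 47), (6, 63)])
READ a @v4: history=[(1, 8), (2, 57), (4, 40), (5, 47), (6, 63)] -> pick v4 -> 40
READ a @v6: history=[(1, 8), (2, 57), (4, 40), (5, 47), (6, 63)] -> pick v6 -> 63
v7: WRITE a=8  (a history now [(1, 8), (2, 57), (4, 40), (5, 47), (6, 63), (7, 8)])
v8: WRITE b=17  (b history now [(3, 63), (8, 17)])
v9: WRITE a=39  (a history now [(1, 8), (2, 57), (4, 40), (5, 47), (6, 63), (7, 8), (9, 39)])
v10: WRITE b=3  (b history now [(3, 63), (8, 17), (10, 3)])
v11: WRITE a=16  (a history now [(1, 8), (2, 57), (4, 40), (5, 47), (6, 63), (7, 8), (9, 39), (11, 16)])
v12: WRITE a=61  (a history now [(1, 8), (2, 57), (4, 40), (5, 47), (6, 63), (7, 8), (9, 39), (11, 16), (12, 61)])
v13: WRITE a=60  (a history now [(1, 8), (2, 57), (4, 40), (5, 47), (6, 63), (7, 8), (9, 39), (11, 16), (12, 61), (13, 60)])
v14: WRITE a=58  (a history now [(1, 8), (2, 57), (4, 40), (5, 47), (6, 63), (7, 8), (9, 39), (11, 16), (12, 61), (13, 60), (14, 58)])
v15: WRITE a=4  (a history now [(1, 8), (2, 57), (4, 40), (5, 47), (6, 63), (7, 8), (9, 39), (11, 16), (12, 61), (13, 60), (14, 58), (15, 4)])
v16: WRITE a=39  (a history now [(1, 8), (2, 57), (4, 40), (5, 47), (6, 63), (7, 8), (9, 39), (11, 16), (12, 61), (13, 60), (14, 58), (15, 4), (16, 39)])
READ b @v10: history=[(3, 63), (8, 17), (10, 3)] -> pick v10 -> 3
READ b @v9: history=[(3, 63), (8, 17), (10, 3)] -> pick v8 -> 17
v17: WRITE b=38  (b history now [(3, 63), (8, 17), (10, 3), (17, 38)])
READ a @v14: history=[(1, 8), (2, 57), (4, 40), (5, 47), (6, 63), (7, 8), (9, 39), (11, 16), (12, 61), (13, 60), (14, 58), (15, 4), (16, 39)] -> pick v14 -> 58
READ a @v13: history=[(1, 8), (2, 57), (4, 40), (5, 47), (6, 63), (7, 8), (9, 39), (11, 16), (12, 61), (13, 60), (14, 58), (15, 4), (16, 39)] -> pick v13 -> 60
v18: WRITE b=11  (b history now [(3, 63), (8, 17), (10, 3), (17, 38), (18, 11)])
v19: WRITE b=21  (b history now [(3, 63), (8, 17), (10, 3), (17, 38), (18, 11), (19, 21)])
READ b @v2: history=[(3, 63), (8, 17), (10, 3), (17, 38), (18, 11), (19, 21)] -> no version <= 2 -> NONE
Read results in order: ['40', '63', '3', '17', '58', '60', 'NONE']
NONE count = 1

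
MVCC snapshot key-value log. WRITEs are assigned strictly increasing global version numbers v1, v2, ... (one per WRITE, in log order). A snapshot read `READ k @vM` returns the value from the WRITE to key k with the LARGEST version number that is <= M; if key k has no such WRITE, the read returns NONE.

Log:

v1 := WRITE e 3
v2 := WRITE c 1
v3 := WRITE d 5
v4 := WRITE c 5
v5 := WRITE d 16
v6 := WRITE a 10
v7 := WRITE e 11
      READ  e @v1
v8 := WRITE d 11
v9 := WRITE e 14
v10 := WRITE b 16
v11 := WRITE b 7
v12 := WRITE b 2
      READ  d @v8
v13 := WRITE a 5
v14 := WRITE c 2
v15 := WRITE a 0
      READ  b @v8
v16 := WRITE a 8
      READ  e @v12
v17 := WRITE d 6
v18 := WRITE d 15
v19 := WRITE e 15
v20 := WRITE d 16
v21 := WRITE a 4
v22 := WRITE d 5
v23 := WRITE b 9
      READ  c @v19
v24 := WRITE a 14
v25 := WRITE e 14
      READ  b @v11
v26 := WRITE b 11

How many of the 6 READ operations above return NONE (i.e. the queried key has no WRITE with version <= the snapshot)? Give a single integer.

v1: WRITE e=3  (e history now [(1, 3)])
v2: WRITE c=1  (c history now [(2, 1)])
v3: WRITE d=5  (d history now [(3, 5)])
v4: WRITE c=5  (c history now [(2, 1), (4, 5)])
v5: WRITE d=16  (d history now [(3, 5), (5, 16)])
v6: WRITE a=10  (a history now [(6, 10)])
v7: WRITE e=11  (e history now [(1, 3), (7, 11)])
READ e @v1: history=[(1, 3), (7, 11)] -> pick v1 -> 3
v8: WRITE d=11  (d history now [(3, 5), (5, 16), (8, 11)])
v9: WRITE e=14  (e history now [(1, 3), (7, 11), (9, 14)])
v10: WRITE b=16  (b history now [(10, 16)])
v11: WRITE b=7  (b history now [(10, 16), (11, 7)])
v12: WRITE b=2  (b history now [(10, 16), (11, 7), (12, 2)])
READ d @v8: history=[(3, 5), (5, 16), (8, 11)] -> pick v8 -> 11
v13: WRITE a=5  (a history now [(6, 10), (13, 5)])
v14: WRITE c=2  (c history now [(2, 1), (4, 5), (14, 2)])
v15: WRITE a=0  (a history now [(6, 10), (13, 5), (15, 0)])
READ b @v8: history=[(10, 16), (11, 7), (12, 2)] -> no version <= 8 -> NONE
v16: WRITE a=8  (a history now [(6, 10), (13, 5), (15, 0), (16, 8)])
READ e @v12: history=[(1, 3), (7, 11), (9, 14)] -> pick v9 -> 14
v17: WRITE d=6  (d history now [(3, 5), (5, 16), (8, 11), (17, 6)])
v18: WRITE d=15  (d history now [(3, 5), (5, 16), (8, 11), (17, 6), (18, 15)])
v19: WRITE e=15  (e history now [(1, 3), (7, 11), (9, 14), (19, 15)])
v20: WRITE d=16  (d history now [(3, 5), (5, 16), (8, 11), (17, 6), (18, 15), (20, 16)])
v21: WRITE a=4  (a history now [(6, 10), (13, 5), (15, 0), (16, 8), (21, 4)])
v22: WRITE d=5  (d history now [(3, 5), (5, 16), (8, 11), (17, 6), (18, 15), (20, 16), (22, 5)])
v23: WRITE b=9  (b history now [(10, 16), (11, 7), (12, 2), (23, 9)])
READ c @v19: history=[(2, 1), (4, 5), (14, 2)] -> pick v14 -> 2
v24: WRITE a=14  (a history now [(6, 10), (13, 5), (15, 0), (16, 8), (21, 4), (24, 14)])
v25: WRITE e=14  (e history now [(1, 3), (7, 11), (9, 14), (19, 15), (25, 14)])
READ b @v11: history=[(10, 16), (11, 7), (12, 2), (23, 9)] -> pick v11 -> 7
v26: WRITE b=11  (b history now [(10, 16), (11, 7), (12, 2), (23, 9), (26, 11)])
Read results in order: ['3', '11', 'NONE', '14', '2', '7']
NONE count = 1

Answer: 1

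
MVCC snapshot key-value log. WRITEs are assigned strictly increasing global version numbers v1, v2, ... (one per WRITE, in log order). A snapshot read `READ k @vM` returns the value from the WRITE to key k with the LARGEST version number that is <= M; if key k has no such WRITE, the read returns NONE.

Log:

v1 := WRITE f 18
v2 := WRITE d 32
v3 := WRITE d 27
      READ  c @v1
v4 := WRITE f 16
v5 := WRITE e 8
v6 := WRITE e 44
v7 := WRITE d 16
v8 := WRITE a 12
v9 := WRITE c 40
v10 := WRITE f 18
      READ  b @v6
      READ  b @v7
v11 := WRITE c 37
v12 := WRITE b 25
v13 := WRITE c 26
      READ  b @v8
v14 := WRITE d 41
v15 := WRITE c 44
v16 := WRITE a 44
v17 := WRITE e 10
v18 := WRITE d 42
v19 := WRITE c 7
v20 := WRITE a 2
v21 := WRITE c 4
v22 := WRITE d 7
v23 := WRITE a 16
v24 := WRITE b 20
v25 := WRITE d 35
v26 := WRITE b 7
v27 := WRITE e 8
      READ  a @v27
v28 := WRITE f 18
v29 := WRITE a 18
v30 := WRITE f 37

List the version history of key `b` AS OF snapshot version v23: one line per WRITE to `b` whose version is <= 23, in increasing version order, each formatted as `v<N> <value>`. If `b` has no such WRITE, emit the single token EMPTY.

Scan writes for key=b with version <= 23:
  v1 WRITE f 18 -> skip
  v2 WRITE d 32 -> skip
  v3 WRITE d 27 -> skip
  v4 WRITE f 16 -> skip
  v5 WRITE e 8 -> skip
  v6 WRITE e 44 -> skip
  v7 WRITE d 16 -> skip
  v8 WRITE a 12 -> skip
  v9 WRITE c 40 -> skip
  v10 WRITE f 18 -> skip
  v11 WRITE c 37 -> skip
  v12 WRITE b 25 -> keep
  v13 WRITE c 26 -> skip
  v14 WRITE d 41 -> skip
  v15 WRITE c 44 -> skip
  v16 WRITE a 44 -> skip
  v17 WRITE e 10 -> skip
  v18 WRITE d 42 -> skip
  v19 WRITE c 7 -> skip
  v20 WRITE a 2 -> skip
  v21 WRITE c 4 -> skip
  v22 WRITE d 7 -> skip
  v23 WRITE a 16 -> skip
  v24 WRITE b 20 -> drop (> snap)
  v25 WRITE d 35 -> skip
  v26 WRITE b 7 -> drop (> snap)
  v27 WRITE e 8 -> skip
  v28 WRITE f 18 -> skip
  v29 WRITE a 18 -> skip
  v30 WRITE f 37 -> skip
Collected: [(12, 25)]

Answer: v12 25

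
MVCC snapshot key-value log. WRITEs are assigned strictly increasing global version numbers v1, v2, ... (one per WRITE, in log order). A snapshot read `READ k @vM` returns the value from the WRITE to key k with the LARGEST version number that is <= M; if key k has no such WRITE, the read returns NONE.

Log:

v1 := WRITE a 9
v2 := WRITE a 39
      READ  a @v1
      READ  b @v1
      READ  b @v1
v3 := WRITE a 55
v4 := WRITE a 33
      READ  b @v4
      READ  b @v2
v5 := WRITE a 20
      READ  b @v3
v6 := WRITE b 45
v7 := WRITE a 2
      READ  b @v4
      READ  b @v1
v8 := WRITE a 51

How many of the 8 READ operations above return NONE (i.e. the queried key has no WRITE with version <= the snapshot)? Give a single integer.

v1: WRITE a=9  (a history now [(1, 9)])
v2: WRITE a=39  (a history now [(1, 9), (2, 39)])
READ a @v1: history=[(1, 9), (2, 39)] -> pick v1 -> 9
READ b @v1: history=[] -> no version <= 1 -> NONE
READ b @v1: history=[] -> no version <= 1 -> NONE
v3: WRITE a=55  (a history now [(1, 9), (2, 39), (3, 55)])
v4: WRITE a=33  (a history now [(1, 9), (2, 39), (3, 55), (4, 33)])
READ b @v4: history=[] -> no version <= 4 -> NONE
READ b @v2: history=[] -> no version <= 2 -> NONE
v5: WRITE a=20  (a history now [(1, 9), (2, 39), (3, 55), (4, 33), (5, 20)])
READ b @v3: history=[] -> no version <= 3 -> NONE
v6: WRITE b=45  (b history now [(6, 45)])
v7: WRITE a=2  (a history now [(1, 9), (2, 39), (3, 55), (4, 33), (5, 20), (7, 2)])
READ b @v4: history=[(6, 45)] -> no version <= 4 -> NONE
READ b @v1: history=[(6, 45)] -> no version <= 1 -> NONE
v8: WRITE a=51  (a history now [(1, 9), (2, 39), (3, 55), (4, 33), (5, 20), (7, 2), (8, 51)])
Read results in order: ['9', 'NONE', 'NONE', 'NONE', 'NONE', 'NONE', 'NONE', 'NONE']
NONE count = 7

Answer: 7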